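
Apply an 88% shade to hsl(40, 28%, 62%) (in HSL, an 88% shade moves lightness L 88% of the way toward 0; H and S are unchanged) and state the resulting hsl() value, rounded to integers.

hsl(40, 28%, 7%)

L moves 88% from 62 toward 0: 62 − 54.56 = 7.44 → 7.
H and S are unchanged.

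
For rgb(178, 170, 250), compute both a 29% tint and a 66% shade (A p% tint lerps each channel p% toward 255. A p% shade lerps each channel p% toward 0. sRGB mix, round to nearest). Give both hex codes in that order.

#C8C3FB, #3D3A55

29% tint:
  R: 178 + 22.33 = 200.33 → 200
  G: 170 + 24.65 = 194.65 → 195
  B: 250 + 1.45 = 251.45 → 251
  → #C8C3FB
66% shade:
  R: 178 − 117.48 = 60.52 → 61
  G: 170 + 0.66×(0−170) = 170 − 112.2 = 57.8 → 58
  B: 250 − 165 = 85 → 85
  → #3D3A55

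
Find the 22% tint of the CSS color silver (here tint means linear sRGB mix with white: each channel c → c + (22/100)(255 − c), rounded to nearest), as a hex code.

CSS silver is rgb(192, 192, 192).
Lerp each channel 22% toward 255:
  R: 192 + 13.86 = 205.86 → 206
  G: 192 + 0.22×(255−192) = 192 + 13.86 = 205.86 → 206
  B: 192 + 0.22×(255−192) = 192 + 13.86 = 205.86 → 206
rgb(206, 206, 206) = #CECECE.

#CECECE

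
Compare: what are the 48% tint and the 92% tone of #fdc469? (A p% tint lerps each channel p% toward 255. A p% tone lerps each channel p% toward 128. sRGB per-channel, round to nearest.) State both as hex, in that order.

#fee0b1, #8a857e

#fdc469 is rgb(253, 196, 105).
48% tint:
  R: 253 + 0.96 = 253.96 → 254
  G: 196 + 0.48×(255−196) = 196 + 28.32 = 224.32 → 224
  B: 105 + 72 = 177 → 177
  → #fee0b1
92% tone:
  R: 253 + 0.92×(128−253) = 253 − 115 = 138 → 138
  G: 196 − 62.56 = 133.44 → 133
  B: 105 + 21.16 = 126.16 → 126
  → #8a857e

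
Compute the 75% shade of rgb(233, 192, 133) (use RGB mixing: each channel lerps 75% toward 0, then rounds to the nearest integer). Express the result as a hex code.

Lerp each channel 75% toward 0:
  R: 233 + 0.75×(0−233) = 233 − 174.75 = 58.25 → 58
  G: 192 − 144 = 48 → 48
  B: 133 + 0.75×(0−133) = 133 − 99.75 = 33.25 → 33
rgb(58, 48, 33) = #3A3021.

#3A3021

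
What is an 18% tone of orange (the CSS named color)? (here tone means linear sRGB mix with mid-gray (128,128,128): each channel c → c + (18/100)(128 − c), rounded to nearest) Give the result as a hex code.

#e89e17

CSS orange is rgb(255, 165, 0).
Per channel, c → c + 0.18(128 − c):
  R: 255 − 22.86 = 232.14 → 232
  G: 165 + 0.18×(128−165) = 165 − 6.66 = 158.34 → 158
  B: 0 + 23.04 = 23.04 → 23
rgb(232, 158, 23) = #e89e17.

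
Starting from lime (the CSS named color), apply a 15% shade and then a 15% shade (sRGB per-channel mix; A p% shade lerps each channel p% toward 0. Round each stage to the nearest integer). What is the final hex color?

CSS lime is rgb(0, 255, 0).
Lerp each channel 15% toward 0:
  R: 0 + 0.15×(0−0) = 0 + 0 = 0 → 0
  G: 255 − 38.25 = 216.75 → 217
  B: 0 + 0.15×(0−0) = 0 + 0 = 0 → 0
After the shade: rgb(0, 217, 0) = #00d900.
Lerp each channel 15% toward 0:
  R: 0 + 0 = 0 → 0
  G: 217 + 0.15×(0−217) = 217 − 32.55 = 184.45 → 184
  B: 0 + 0.15×(0−0) = 0 + 0 = 0 → 0
rgb(0, 184, 0) = #00b800.

#00b800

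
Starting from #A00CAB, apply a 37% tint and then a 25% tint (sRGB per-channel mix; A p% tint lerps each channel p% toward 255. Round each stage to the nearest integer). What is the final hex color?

#A00CAB is rgb(160, 12, 171).
Lerp each channel 37% toward 255:
  R: 160 + 0.37×(255−160) = 160 + 35.15 = 195.15 → 195
  G: 12 + 0.37×(255−12) = 12 + 89.91 = 101.91 → 102
  B: 171 + 31.08 = 202.08 → 202
After the tint: rgb(195, 102, 202) = #C366CA.
A 25% tint moves each channel 25% toward 255:
  R: 195 + 15 = 210 → 210
  G: 102 + 0.25×(255−102) = 102 + 38.25 = 140.25 → 140
  B: 202 + 0.25×(255−202) = 202 + 13.25 = 215.25 → 215
rgb(210, 140, 215) = #D28CD7.

#D28CD7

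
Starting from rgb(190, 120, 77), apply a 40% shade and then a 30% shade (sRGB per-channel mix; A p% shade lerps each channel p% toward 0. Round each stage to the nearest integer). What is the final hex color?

A 40% shade moves each channel 40% toward 0:
  R: 190 + 0.4×(0−190) = 190 − 76 = 114 → 114
  G: 120 − 48 = 72 → 72
  B: 77 + 0.4×(0−77) = 77 − 30.8 = 46.2 → 46
After the shade: rgb(114, 72, 46) = #72482e.
A 30% shade moves each channel 30% toward 0:
  R: 114 + 0.3×(0−114) = 114 − 34.2 = 79.8 → 80
  G: 72 + 0.3×(0−72) = 72 − 21.6 = 50.4 → 50
  B: 46 − 13.8 = 32.2 → 32
rgb(80, 50, 32) = #503220.

#503220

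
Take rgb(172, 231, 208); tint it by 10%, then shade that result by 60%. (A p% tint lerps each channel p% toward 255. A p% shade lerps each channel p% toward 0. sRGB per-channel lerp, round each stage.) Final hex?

#485d55

Per channel, c → c + 0.1(255 − c):
  R: 172 + 8.3 = 180.3 → 180
  G: 231 + 0.1×(255−231) = 231 + 2.4 = 233.4 → 233
  B: 208 + 0.1×(255−208) = 208 + 4.7 = 212.7 → 213
After the tint: rgb(180, 233, 213) = #b4e9d5.
Lerp each channel 60% toward 0:
  R: 180 + 0.6×(0−180) = 180 − 108 = 72 → 72
  G: 233 + 0.6×(0−233) = 233 − 139.8 = 93.2 → 93
  B: 213 + 0.6×(0−213) = 213 − 127.8 = 85.2 → 85
rgb(72, 93, 85) = #485d55.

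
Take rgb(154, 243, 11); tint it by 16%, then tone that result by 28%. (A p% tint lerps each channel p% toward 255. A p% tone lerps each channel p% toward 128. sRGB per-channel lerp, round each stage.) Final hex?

Per channel, c → c + 0.16(255 − c):
  R: 154 + 16.16 = 170.16 → 170
  G: 243 + 0.16×(255−243) = 243 + 1.92 = 244.92 → 245
  B: 11 + 0.16×(255−11) = 11 + 39.04 = 50.04 → 50
After the tint: rgb(170, 245, 50) = #aaf532.
Lerp each channel 28% toward 128:
  R: 170 + 0.28×(128−170) = 170 − 11.76 = 158.24 → 158
  G: 245 + 0.28×(128−245) = 245 − 32.76 = 212.24 → 212
  B: 50 + 21.84 = 71.84 → 72
rgb(158, 212, 72) = #9ed448.

#9ed448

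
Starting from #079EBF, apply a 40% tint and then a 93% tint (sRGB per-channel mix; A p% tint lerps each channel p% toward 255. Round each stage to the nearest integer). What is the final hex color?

#F5FBFC

#079EBF is rgb(7, 158, 191).
A 40% tint moves each channel 40% toward 255:
  R: 7 + 0.4×(255−7) = 7 + 99.2 = 106.2 → 106
  G: 158 + 0.4×(255−158) = 158 + 38.8 = 196.8 → 197
  B: 191 + 25.6 = 216.6 → 217
After the tint: rgb(106, 197, 217) = #6AC5D9.
Per channel, c → c + 0.93(255 − c):
  R: 106 + 138.57 = 244.57 → 245
  G: 197 + 53.94 = 250.94 → 251
  B: 217 + 0.93×(255−217) = 217 + 35.34 = 252.34 → 252
rgb(245, 251, 252) = #F5FBFC.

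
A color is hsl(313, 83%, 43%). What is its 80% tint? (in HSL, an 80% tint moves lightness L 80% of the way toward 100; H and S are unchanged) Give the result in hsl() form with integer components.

hsl(313, 83%, 89%)

L moves 80% from 43 toward 100: 43 + 45.6 = 88.6 → 89.
H and S are unchanged.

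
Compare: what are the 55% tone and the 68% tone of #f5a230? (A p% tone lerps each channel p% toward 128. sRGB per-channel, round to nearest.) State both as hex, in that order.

#b58f5c, #a58b66

#f5a230 is rgb(245, 162, 48).
55% tone:
  R: 245 − 64.35 = 180.65 → 181
  G: 162 − 18.7 = 143.3 → 143
  B: 48 + 0.55×(128−48) = 48 + 44 = 92 → 92
  → #b58f5c
68% tone:
  R: 245 − 79.56 = 165.44 → 165
  G: 162 − 23.12 = 138.88 → 139
  B: 48 + 54.4 = 102.4 → 102
  → #a58b66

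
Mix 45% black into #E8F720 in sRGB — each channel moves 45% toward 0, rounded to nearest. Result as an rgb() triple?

rgb(128, 136, 18)

#E8F720 is rgb(232, 247, 32).
A 45% shade moves each channel 45% toward 0:
  R: 232 + 0.45×(0−232) = 232 − 104.4 = 127.6 → 128
  G: 247 − 111.15 = 135.85 → 136
  B: 32 + 0.45×(0−32) = 32 − 14.4 = 17.6 → 18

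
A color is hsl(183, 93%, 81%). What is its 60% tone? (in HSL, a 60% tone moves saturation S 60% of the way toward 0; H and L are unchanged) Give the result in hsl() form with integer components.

S moves 60% from 93 toward 0: 93 − 55.8 = 37.2 → 37.
H and L are unchanged.

hsl(183, 37%, 81%)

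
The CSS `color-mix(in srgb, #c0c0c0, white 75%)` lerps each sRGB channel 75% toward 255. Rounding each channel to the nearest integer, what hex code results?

#efefef

#c0c0c0 is rgb(192, 192, 192).
A 75% tint moves each channel 75% toward 255:
  R: 192 + 0.75×(255−192) = 192 + 47.25 = 239.25 → 239
  G: 192 + 47.25 = 239.25 → 239
  B: 192 + 47.25 = 239.25 → 239
rgb(239, 239, 239) = #efefef.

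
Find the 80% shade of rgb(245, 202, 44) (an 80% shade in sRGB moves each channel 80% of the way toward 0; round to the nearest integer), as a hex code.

#312809

Per channel, c → c + 0.8(0 − c):
  R: 245 + 0.8×(0−245) = 245 − 196 = 49 → 49
  G: 202 − 161.6 = 40.4 → 40
  B: 44 − 35.2 = 8.8 → 9
rgb(49, 40, 9) = #312809.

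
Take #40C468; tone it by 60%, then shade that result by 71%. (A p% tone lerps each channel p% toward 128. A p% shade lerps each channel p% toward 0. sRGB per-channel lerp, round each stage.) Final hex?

#1E2D22

#40C468 is rgb(64, 196, 104).
A 60% tone moves each channel 60% toward 128:
  R: 64 + 0.6×(128−64) = 64 + 38.4 = 102.4 → 102
  G: 196 − 40.8 = 155.2 → 155
  B: 104 + 14.4 = 118.4 → 118
After the tone: rgb(102, 155, 118) = #669B76.
Lerp each channel 71% toward 0:
  R: 102 + 0.71×(0−102) = 102 − 72.42 = 29.58 → 30
  G: 155 + 0.71×(0−155) = 155 − 110.05 = 44.95 → 45
  B: 118 + 0.71×(0−118) = 118 − 83.78 = 34.22 → 34
rgb(30, 45, 34) = #1E2D22.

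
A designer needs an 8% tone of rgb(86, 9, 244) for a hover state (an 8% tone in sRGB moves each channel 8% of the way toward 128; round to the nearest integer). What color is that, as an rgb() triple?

rgb(89, 19, 235)

Lerp each channel 8% toward 128:
  R: 86 + 0.08×(128−86) = 86 + 3.36 = 89.36 → 89
  G: 9 + 0.08×(128−9) = 9 + 9.52 = 18.52 → 19
  B: 244 + 0.08×(128−244) = 244 − 9.28 = 234.72 → 235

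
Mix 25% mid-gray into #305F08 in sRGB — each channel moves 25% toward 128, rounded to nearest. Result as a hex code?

#446726

#305F08 is rgb(48, 95, 8).
A 25% tone moves each channel 25% toward 128:
  R: 48 + 20 = 68 → 68
  G: 95 + 0.25×(128−95) = 95 + 8.25 = 103.25 → 103
  B: 8 + 30 = 38 → 38
rgb(68, 103, 38) = #446726.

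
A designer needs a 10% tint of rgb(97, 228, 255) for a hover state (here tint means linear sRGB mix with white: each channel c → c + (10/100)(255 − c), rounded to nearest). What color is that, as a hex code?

A 10% tint moves each channel 10% toward 255:
  R: 97 + 15.8 = 112.8 → 113
  G: 228 + 2.7 = 230.7 → 231
  B: 255 + 0 = 255 → 255
rgb(113, 231, 255) = #71e7ff.

#71e7ff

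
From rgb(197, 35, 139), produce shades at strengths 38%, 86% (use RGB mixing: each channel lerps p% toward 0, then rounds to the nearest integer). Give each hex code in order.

#7A1656, #1C0513

38%: (197 − 74.86 = 122.14→122, 35 − 13.3 = 21.7→22, 139 − 52.82 = 86.18→86) → #7A1656
86%: (197 − 169.42 = 27.58→28, 35 − 30.1 = 4.9→5, 139 − 119.54 = 19.46→19) → #1C0513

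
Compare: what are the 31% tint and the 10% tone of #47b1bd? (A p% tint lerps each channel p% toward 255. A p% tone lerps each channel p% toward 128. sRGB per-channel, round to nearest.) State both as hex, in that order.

#80c9d1, #4dacb7

#47b1bd is rgb(71, 177, 189).
31% tint:
  R: 71 + 0.31×(255−71) = 71 + 57.04 = 128.04 → 128
  G: 177 + 0.31×(255−177) = 177 + 24.18 = 201.18 → 201
  B: 189 + 0.31×(255−189) = 189 + 20.46 = 209.46 → 209
  → #80c9d1
10% tone:
  R: 71 + 0.1×(128−71) = 71 + 5.7 = 76.7 → 77
  G: 177 − 4.9 = 172.1 → 172
  B: 189 + 0.1×(128−189) = 189 − 6.1 = 182.9 → 183
  → #4dacb7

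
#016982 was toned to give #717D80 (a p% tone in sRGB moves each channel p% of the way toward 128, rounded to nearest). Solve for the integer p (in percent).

#016982 is rgb(1, 105, 130); #717D80 is rgb(113, 125, 128).
On the R channel (widest range): 113 ≈ 1 + (p/100)(128 − 1), so p ≈ 100×(113 − 1)/(128 − 1) = 11200/127 = 88.19.
p = 88 reproduces all three channels after rounding.

88%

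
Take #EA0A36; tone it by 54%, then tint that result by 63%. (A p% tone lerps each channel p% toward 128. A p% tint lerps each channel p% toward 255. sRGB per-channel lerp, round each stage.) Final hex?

#E2BCC3

#EA0A36 is rgb(234, 10, 54).
Per channel, c → c + 0.54(128 − c):
  R: 234 − 57.24 = 176.76 → 177
  G: 10 + 0.54×(128−10) = 10 + 63.72 = 73.72 → 74
  B: 54 + 39.96 = 93.96 → 94
After the tone: rgb(177, 74, 94) = #B14A5E.
A 63% tint moves each channel 63% toward 255:
  R: 177 + 49.14 = 226.14 → 226
  G: 74 + 114.03 = 188.03 → 188
  B: 94 + 0.63×(255−94) = 94 + 101.43 = 195.43 → 195
rgb(226, 188, 195) = #E2BCC3.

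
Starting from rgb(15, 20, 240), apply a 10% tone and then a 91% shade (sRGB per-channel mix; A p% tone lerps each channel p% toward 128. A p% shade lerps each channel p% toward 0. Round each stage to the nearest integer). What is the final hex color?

#020315

A 10% tone moves each channel 10% toward 128:
  R: 15 + 0.1×(128−15) = 15 + 11.3 = 26.3 → 26
  G: 20 + 0.1×(128−20) = 20 + 10.8 = 30.8 → 31
  B: 240 + 0.1×(128−240) = 240 − 11.2 = 228.8 → 229
After the tone: rgb(26, 31, 229) = #1a1fe5.
Per channel, c → c + 0.91(0 − c):
  R: 26 + 0.91×(0−26) = 26 − 23.66 = 2.34 → 2
  G: 31 − 28.21 = 2.79 → 3
  B: 229 + 0.91×(0−229) = 229 − 208.39 = 20.61 → 21
rgb(2, 3, 21) = #020315.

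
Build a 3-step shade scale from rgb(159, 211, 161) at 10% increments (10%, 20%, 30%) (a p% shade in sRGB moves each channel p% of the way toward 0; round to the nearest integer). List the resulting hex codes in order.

#8fbe91, #7fa981, #6f9471

10%: (159 − 15.9 = 143.1→143, 211 − 21.1 = 189.9→190, 161 − 16.1 = 144.9→145) → #8fbe91
20%: (159 − 31.8 = 127.2→127, 211 − 42.2 = 168.8→169, 161 − 32.2 = 128.8→129) → #7fa981
30%: (159 − 47.7 = 111.3→111, 211 − 63.3 = 147.7→148, 161 − 48.3 = 112.7→113) → #6f9471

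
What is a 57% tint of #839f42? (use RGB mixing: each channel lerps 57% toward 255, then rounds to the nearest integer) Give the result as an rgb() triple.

rgb(202, 214, 174)

#839f42 is rgb(131, 159, 66).
A 57% tint moves each channel 57% toward 255:
  R: 131 + 0.57×(255−131) = 131 + 70.68 = 201.68 → 202
  G: 159 + 0.57×(255−159) = 159 + 54.72 = 213.72 → 214
  B: 66 + 0.57×(255−66) = 66 + 107.73 = 173.73 → 174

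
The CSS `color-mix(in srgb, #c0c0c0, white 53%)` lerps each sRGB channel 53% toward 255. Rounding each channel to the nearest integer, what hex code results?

#e1e1e1

#c0c0c0 is rgb(192, 192, 192).
Lerp each channel 53% toward 255:
  R: 192 + 0.53×(255−192) = 192 + 33.39 = 225.39 → 225
  G: 192 + 33.39 = 225.39 → 225
  B: 192 + 0.53×(255−192) = 192 + 33.39 = 225.39 → 225
rgb(225, 225, 225) = #e1e1e1.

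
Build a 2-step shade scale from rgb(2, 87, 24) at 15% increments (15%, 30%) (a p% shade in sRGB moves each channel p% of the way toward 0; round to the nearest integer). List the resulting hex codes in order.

#024A14, #013D11

15%: (2→2, 87 − 13.05 = 73.95→74, 24 − 3.6 = 20.4→20) → #024A14
30%: (2 − 0.6 = 1.4→1, 87 − 26.1 = 60.9→61, 24 − 7.2 = 16.8→17) → #013D11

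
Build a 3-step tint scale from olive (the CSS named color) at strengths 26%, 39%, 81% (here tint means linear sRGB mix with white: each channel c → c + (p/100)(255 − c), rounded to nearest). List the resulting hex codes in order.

#A1A142, #B2B263, #E7E7CF

CSS olive is rgb(128, 128, 0).
26%: (128 + 33.02 = 161.02→161, 128 + 33.02 = 161.02→161, 0 + 66.3 = 66.3→66) → #A1A142
39%: (128 + 49.53 = 177.53→178, 128 + 49.53 = 177.53→178, 0 + 99.45 = 99.45→99) → #B2B263
81%: (128 + 102.87 = 230.87→231, 128 + 102.87 = 230.87→231, 0 + 206.55 = 206.55→207) → #E7E7CF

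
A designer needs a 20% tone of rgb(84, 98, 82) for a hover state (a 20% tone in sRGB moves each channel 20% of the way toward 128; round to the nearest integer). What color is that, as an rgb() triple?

Per channel, c → c + 0.2(128 − c):
  R: 84 + 8.8 = 92.8 → 93
  G: 98 + 0.2×(128−98) = 98 + 6 = 104 → 104
  B: 82 + 0.2×(128−82) = 82 + 9.2 = 91.2 → 91

rgb(93, 104, 91)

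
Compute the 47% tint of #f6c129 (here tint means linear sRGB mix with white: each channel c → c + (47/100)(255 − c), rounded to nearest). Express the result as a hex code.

#f6c129 is rgb(246, 193, 41).
Lerp each channel 47% toward 255:
  R: 246 + 4.23 = 250.23 → 250
  G: 193 + 0.47×(255−193) = 193 + 29.14 = 222.14 → 222
  B: 41 + 100.58 = 141.58 → 142
rgb(250, 222, 142) = #fade8e.

#fade8e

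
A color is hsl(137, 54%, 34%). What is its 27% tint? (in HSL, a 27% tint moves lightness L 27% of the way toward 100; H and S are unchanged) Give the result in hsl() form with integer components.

L moves 27% from 34 toward 100: 34 + 17.82 = 51.82 → 52.
H and S are unchanged.

hsl(137, 54%, 52%)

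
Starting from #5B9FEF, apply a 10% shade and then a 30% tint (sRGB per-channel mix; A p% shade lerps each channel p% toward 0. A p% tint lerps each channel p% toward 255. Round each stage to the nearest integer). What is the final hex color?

#5B9FEF is rgb(91, 159, 239).
Per channel, c → c + 0.1(0 − c):
  R: 91 + 0.1×(0−91) = 91 − 9.1 = 81.9 → 82
  G: 159 − 15.9 = 143.1 → 143
  B: 239 − 23.9 = 215.1 → 215
After the shade: rgb(82, 143, 215) = #528FD7.
Lerp each channel 30% toward 255:
  R: 82 + 0.3×(255−82) = 82 + 51.9 = 133.9 → 134
  G: 143 + 0.3×(255−143) = 143 + 33.6 = 176.6 → 177
  B: 215 + 0.3×(255−215) = 215 + 12 = 227 → 227
rgb(134, 177, 227) = #86B1E3.

#86B1E3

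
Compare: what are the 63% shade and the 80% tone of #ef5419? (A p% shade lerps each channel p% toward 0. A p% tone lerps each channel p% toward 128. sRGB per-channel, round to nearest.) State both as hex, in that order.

#ef5419 is rgb(239, 84, 25).
63% shade:
  R: 239 + 0.63×(0−239) = 239 − 150.57 = 88.43 → 88
  G: 84 − 52.92 = 31.08 → 31
  B: 25 + 0.63×(0−25) = 25 − 15.75 = 9.25 → 9
  → #581f09
80% tone:
  R: 239 + 0.8×(128−239) = 239 − 88.8 = 150.2 → 150
  G: 84 + 0.8×(128−84) = 84 + 35.2 = 119.2 → 119
  B: 25 + 0.8×(128−25) = 25 + 82.4 = 107.4 → 107
  → #96776b

#581f09, #96776b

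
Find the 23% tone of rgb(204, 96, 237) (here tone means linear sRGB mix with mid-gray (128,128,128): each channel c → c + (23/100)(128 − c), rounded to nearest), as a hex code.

Lerp each channel 23% toward 128:
  R: 204 + 0.23×(128−204) = 204 − 17.48 = 186.52 → 187
  G: 96 + 0.23×(128−96) = 96 + 7.36 = 103.36 → 103
  B: 237 + 0.23×(128−237) = 237 − 25.07 = 211.93 → 212
rgb(187, 103, 212) = #BB67D4.

#BB67D4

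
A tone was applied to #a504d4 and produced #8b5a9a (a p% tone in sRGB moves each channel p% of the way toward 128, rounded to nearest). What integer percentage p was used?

69%

#a504d4 is rgb(165, 4, 212); #8b5a9a is rgb(139, 90, 154).
On the G channel (widest range): 90 ≈ 4 + (p/100)(128 − 4), so p ≈ 100×(90 − 4)/(128 − 4) = 8600/124 = 69.35.
p = 69 reproduces all three channels after rounding.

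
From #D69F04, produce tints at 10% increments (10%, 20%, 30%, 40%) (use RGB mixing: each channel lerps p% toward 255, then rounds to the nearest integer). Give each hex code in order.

#DAA91D, #DEB236, #E2BC4F, #E6C568

#D69F04 is rgb(214, 159, 4).
10%: (214 + 4.1 = 218.1→218, 159 + 9.6 = 168.6→169, 4 + 25.1 = 29.1→29) → #DAA91D
20%: (214 + 8.2 = 222.2→222, 159 + 19.2 = 178.2→178, 4 + 50.2 = 54.2→54) → #DEB236
30%: (214 + 12.3 = 226.3→226, 159 + 28.8 = 187.8→188, 4 + 75.3 = 79.3→79) → #E2BC4F
40%: (214 + 16.4 = 230.4→230, 159 + 38.4 = 197.4→197, 4 + 100.4 = 104.4→104) → #E6C568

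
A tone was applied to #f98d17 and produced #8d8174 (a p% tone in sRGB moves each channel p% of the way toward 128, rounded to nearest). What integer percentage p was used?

#f98d17 is rgb(249, 141, 23); #8d8174 is rgb(141, 129, 116).
On the R channel (widest range): 141 ≈ 249 + (p/100)(128 − 249), so p ≈ 100×(141 − 249)/(128 − 249) = -10800/-121 = 89.26.
p = 89 reproduces all three channels after rounding.

89%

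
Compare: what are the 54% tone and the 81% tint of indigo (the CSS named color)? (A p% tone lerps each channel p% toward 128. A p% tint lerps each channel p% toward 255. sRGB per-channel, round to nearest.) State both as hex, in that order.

CSS indigo is rgb(75, 0, 130).
54% tone:
  R: 75 + 0.54×(128−75) = 75 + 28.62 = 103.62 → 104
  G: 0 + 0.54×(128−0) = 0 + 69.12 = 69.12 → 69
  B: 130 + 0.54×(128−130) = 130 − 1.08 = 128.92 → 129
  → #684581
81% tint:
  R: 75 + 0.81×(255−75) = 75 + 145.8 = 220.8 → 221
  G: 0 + 206.55 = 206.55 → 207
  B: 130 + 0.81×(255−130) = 130 + 101.25 = 231.25 → 231
  → #DDCFE7

#684581, #DDCFE7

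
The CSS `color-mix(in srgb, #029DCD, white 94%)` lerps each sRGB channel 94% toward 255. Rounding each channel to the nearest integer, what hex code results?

#F0F9FC

#029DCD is rgb(2, 157, 205).
Lerp each channel 94% toward 255:
  R: 2 + 0.94×(255−2) = 2 + 237.82 = 239.82 → 240
  G: 157 + 0.94×(255−157) = 157 + 92.12 = 249.12 → 249
  B: 205 + 47 = 252 → 252
rgb(240, 249, 252) = #F0F9FC.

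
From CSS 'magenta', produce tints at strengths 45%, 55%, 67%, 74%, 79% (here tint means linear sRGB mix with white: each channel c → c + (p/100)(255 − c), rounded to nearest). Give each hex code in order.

CSS magenta is rgb(255, 0, 255).
45%: (255→255, 0 + 114.75 = 114.75→115, 255→255) → #FF73FF
55%: (255→255, 0 + 140.25 = 140.25→140, 255→255) → #FF8CFF
67%: (255→255, 0 + 170.85 = 170.85→171, 255→255) → #FFABFF
74%: (255→255, 0 + 188.7 = 188.7→189, 255→255) → #FFBDFF
79%: (255→255, 0 + 201.45 = 201.45→201, 255→255) → #FFC9FF

#FF73FF, #FF8CFF, #FFABFF, #FFBDFF, #FFC9FF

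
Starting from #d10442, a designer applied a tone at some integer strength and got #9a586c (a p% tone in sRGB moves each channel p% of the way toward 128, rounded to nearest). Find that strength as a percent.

68%

#d10442 is rgb(209, 4, 66); #9a586c is rgb(154, 88, 108).
On the G channel (widest range): 88 ≈ 4 + (p/100)(128 − 4), so p ≈ 100×(88 − 4)/(128 − 4) = 8400/124 = 67.74.
p = 68 reproduces all three channels after rounding.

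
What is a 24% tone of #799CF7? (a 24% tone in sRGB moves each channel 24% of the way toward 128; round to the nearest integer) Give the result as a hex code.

#799CF7 is rgb(121, 156, 247).
A 24% tone moves each channel 24% toward 128:
  R: 121 + 1.68 = 122.68 → 123
  G: 156 + 0.24×(128−156) = 156 − 6.72 = 149.28 → 149
  B: 247 + 0.24×(128−247) = 247 − 28.56 = 218.44 → 218
rgb(123, 149, 218) = #7B95DA.

#7B95DA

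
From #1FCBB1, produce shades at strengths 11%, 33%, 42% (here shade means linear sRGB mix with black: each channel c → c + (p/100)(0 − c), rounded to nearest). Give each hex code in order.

#1CB59E, #158877, #127667

#1FCBB1 is rgb(31, 203, 177).
11%: (31 − 3.41 = 27.59→28, 203 − 22.33 = 180.67→181, 177 − 19.47 = 157.53→158) → #1CB59E
33%: (31 − 10.23 = 20.77→21, 203 − 66.99 = 136.01→136, 177 − 58.41 = 118.59→119) → #158877
42%: (31 − 13.02 = 17.98→18, 203 − 85.26 = 117.74→118, 177 − 74.34 = 102.66→103) → #127667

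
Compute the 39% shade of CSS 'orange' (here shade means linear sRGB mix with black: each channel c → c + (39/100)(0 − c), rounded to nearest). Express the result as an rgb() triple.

rgb(156, 101, 0)

CSS orange is rgb(255, 165, 0).
Per channel, c → c + 0.39(0 − c):
  R: 255 − 99.45 = 155.55 → 156
  G: 165 − 64.35 = 100.65 → 101
  B: 0 + 0.39×(0−0) = 0 + 0 = 0 → 0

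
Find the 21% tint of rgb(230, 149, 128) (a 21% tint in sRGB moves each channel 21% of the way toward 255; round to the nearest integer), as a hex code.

Per channel, c → c + 0.21(255 − c):
  R: 230 + 5.25 = 235.25 → 235
  G: 149 + 22.26 = 171.26 → 171
  B: 128 + 26.67 = 154.67 → 155
rgb(235, 171, 155) = #EBAB9B.

#EBAB9B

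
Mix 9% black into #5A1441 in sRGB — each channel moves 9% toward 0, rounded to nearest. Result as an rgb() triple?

#5A1441 is rgb(90, 20, 65).
Per channel, c → c + 0.09(0 − c):
  R: 90 − 8.1 = 81.9 → 82
  G: 20 + 0.09×(0−20) = 20 − 1.8 = 18.2 → 18
  B: 65 − 5.85 = 59.15 → 59

rgb(82, 18, 59)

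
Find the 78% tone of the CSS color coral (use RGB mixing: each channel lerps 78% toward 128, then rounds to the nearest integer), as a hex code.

#9C8075

CSS coral is rgb(255, 127, 80).
Per channel, c → c + 0.78(128 − c):
  R: 255 + 0.78×(128−255) = 255 − 99.06 = 155.94 → 156
  G: 127 + 0.78×(128−127) = 127 + 0.78 = 127.78 → 128
  B: 80 + 37.44 = 117.44 → 117
rgb(156, 128, 117) = #9C8075.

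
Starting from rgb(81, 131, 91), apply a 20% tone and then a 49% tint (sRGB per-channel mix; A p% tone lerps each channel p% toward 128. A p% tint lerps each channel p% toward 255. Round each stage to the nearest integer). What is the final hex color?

A 20% tone moves each channel 20% toward 128:
  R: 81 + 9.4 = 90.4 → 90
  G: 131 + 0.2×(128−131) = 131 − 0.6 = 130.4 → 130
  B: 91 + 0.2×(128−91) = 91 + 7.4 = 98.4 → 98
After the tone: rgb(90, 130, 98) = #5a8262.
Lerp each channel 49% toward 255:
  R: 90 + 0.49×(255−90) = 90 + 80.85 = 170.85 → 171
  G: 130 + 0.49×(255−130) = 130 + 61.25 = 191.25 → 191
  B: 98 + 0.49×(255−98) = 98 + 76.93 = 174.93 → 175
rgb(171, 191, 175) = #abbfaf.

#abbfaf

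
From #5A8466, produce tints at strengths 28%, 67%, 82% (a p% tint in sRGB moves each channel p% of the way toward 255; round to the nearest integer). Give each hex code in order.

#5A8466 is rgb(90, 132, 102).
28%: (90 + 46.2 = 136.2→136, 132 + 34.44 = 166.44→166, 102 + 42.84 = 144.84→145) → #88A691
67%: (90 + 110.55 = 200.55→201, 132 + 82.41 = 214.41→214, 102 + 102.51 = 204.51→205) → #C9D6CD
82%: (90 + 135.3 = 225.3→225, 132 + 100.86 = 232.86→233, 102 + 125.46 = 227.46→227) → #E1E9E3

#88A691, #C9D6CD, #E1E9E3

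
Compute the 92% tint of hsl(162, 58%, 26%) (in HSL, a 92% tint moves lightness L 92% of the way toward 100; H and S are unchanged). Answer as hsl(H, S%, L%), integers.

hsl(162, 58%, 94%)

L moves 92% from 26 toward 100: 26 + 68.08 = 94.08 → 94.
H and S are unchanged.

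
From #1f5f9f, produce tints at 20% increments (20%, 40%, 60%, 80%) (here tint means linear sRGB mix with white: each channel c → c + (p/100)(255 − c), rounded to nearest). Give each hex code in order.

#1f5f9f is rgb(31, 95, 159).
20%: (31 + 44.8 = 75.8→76, 95 + 32 = 127→127, 159 + 19.2 = 178.2→178) → #4c7fb2
40%: (31 + 89.6 = 120.6→121, 95 + 64 = 159→159, 159 + 38.4 = 197.4→197) → #799fc5
60%: (31 + 134.4 = 165.4→165, 95 + 96 = 191→191, 159 + 57.6 = 216.6→217) → #a5bfd9
80%: (31 + 179.2 = 210.2→210, 95 + 128 = 223→223, 159 + 76.8 = 235.8→236) → #d2dfec

#4c7fb2, #799fc5, #a5bfd9, #d2dfec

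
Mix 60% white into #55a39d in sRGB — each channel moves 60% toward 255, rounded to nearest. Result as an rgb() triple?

#55a39d is rgb(85, 163, 157).
Per channel, c → c + 0.6(255 − c):
  R: 85 + 0.6×(255−85) = 85 + 102 = 187 → 187
  G: 163 + 0.6×(255−163) = 163 + 55.2 = 218.2 → 218
  B: 157 + 0.6×(255−157) = 157 + 58.8 = 215.8 → 216

rgb(187, 218, 216)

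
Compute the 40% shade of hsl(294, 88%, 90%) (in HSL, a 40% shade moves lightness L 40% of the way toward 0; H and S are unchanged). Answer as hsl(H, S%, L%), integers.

hsl(294, 88%, 54%)

L moves 40% from 90 toward 0: 90 − 36 = 54 → 54.
H and S are unchanged.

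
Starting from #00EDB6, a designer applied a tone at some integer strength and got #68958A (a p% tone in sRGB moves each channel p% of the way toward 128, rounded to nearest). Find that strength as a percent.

81%

#00EDB6 is rgb(0, 237, 182); #68958A is rgb(104, 149, 138).
On the R channel (widest range): 104 ≈ 0 + (p/100)(128 − 0), so p ≈ 100×(104 − 0)/(128 − 0) = 10400/128 = 81.25.
p = 81 reproduces all three channels after rounding.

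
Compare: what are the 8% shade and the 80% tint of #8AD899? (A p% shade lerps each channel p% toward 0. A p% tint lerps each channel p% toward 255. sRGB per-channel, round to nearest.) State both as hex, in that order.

#7FC78D, #E8F7EB

#8AD899 is rgb(138, 216, 153).
8% shade:
  R: 138 − 11.04 = 126.96 → 127
  G: 216 − 17.28 = 198.72 → 199
  B: 153 − 12.24 = 140.76 → 141
  → #7FC78D
80% tint:
  R: 138 + 0.8×(255−138) = 138 + 93.6 = 231.6 → 232
  G: 216 + 0.8×(255−216) = 216 + 31.2 = 247.2 → 247
  B: 153 + 81.6 = 234.6 → 235
  → #E8F7EB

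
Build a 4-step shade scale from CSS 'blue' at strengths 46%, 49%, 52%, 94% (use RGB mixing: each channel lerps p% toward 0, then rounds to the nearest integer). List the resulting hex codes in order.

CSS blue is rgb(0, 0, 255).
46%: (0→0, 0→0, 255 − 117.3 = 137.7→138) → #00008A
49%: (0→0, 0→0, 255 − 124.95 = 130.05→130) → #000082
52%: (0→0, 0→0, 255 − 132.6 = 122.4→122) → #00007A
94%: (0→0, 0→0, 255 − 239.7 = 15.3→15) → #00000F

#00008A, #000082, #00007A, #00000F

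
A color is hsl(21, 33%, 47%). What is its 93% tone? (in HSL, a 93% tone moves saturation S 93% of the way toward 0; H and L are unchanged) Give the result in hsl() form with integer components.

S moves 93% from 33 toward 0: 33 − 30.69 = 2.31 → 2.
H and L are unchanged.

hsl(21, 2%, 47%)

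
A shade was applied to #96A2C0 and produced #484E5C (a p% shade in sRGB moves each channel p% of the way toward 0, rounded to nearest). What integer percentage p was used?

#96A2C0 is rgb(150, 162, 192); #484E5C is rgb(72, 78, 92).
On the B channel (widest range): 92 ≈ 192 + (p/100)(0 − 192), so p ≈ 100×(92 − 192)/(0 − 192) = -10000/-192 = 52.08.
p = 52 reproduces all three channels after rounding.

52%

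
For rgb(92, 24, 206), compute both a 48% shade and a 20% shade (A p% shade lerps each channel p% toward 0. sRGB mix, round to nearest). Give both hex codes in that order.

#300c6b, #4a13a5

48% shade:
  R: 92 − 44.16 = 47.84 → 48
  G: 24 + 0.48×(0−24) = 24 − 11.52 = 12.48 → 12
  B: 206 + 0.48×(0−206) = 206 − 98.88 = 107.12 → 107
  → #300c6b
20% shade:
  R: 92 − 18.4 = 73.6 → 74
  G: 24 + 0.2×(0−24) = 24 − 4.8 = 19.2 → 19
  B: 206 + 0.2×(0−206) = 206 − 41.2 = 164.8 → 165
  → #4a13a5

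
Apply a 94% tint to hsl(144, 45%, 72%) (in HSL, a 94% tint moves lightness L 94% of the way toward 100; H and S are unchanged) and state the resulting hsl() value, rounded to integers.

hsl(144, 45%, 98%)

L moves 94% from 72 toward 100: 72 + 26.32 = 98.32 → 98.
H and S are unchanged.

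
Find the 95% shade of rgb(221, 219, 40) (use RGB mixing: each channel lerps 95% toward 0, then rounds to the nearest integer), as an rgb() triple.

rgb(11, 11, 2)

A 95% shade moves each channel 95% toward 0:
  R: 221 − 209.95 = 11.05 → 11
  G: 219 + 0.95×(0−219) = 219 − 208.05 = 10.95 → 11
  B: 40 + 0.95×(0−40) = 40 − 38 = 2 → 2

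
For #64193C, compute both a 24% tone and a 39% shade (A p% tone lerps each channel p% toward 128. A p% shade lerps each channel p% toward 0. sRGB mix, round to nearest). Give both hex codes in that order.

#6B324C, #3D0F25

#64193C is rgb(100, 25, 60).
24% tone:
  R: 100 + 6.72 = 106.72 → 107
  G: 25 + 0.24×(128−25) = 25 + 24.72 = 49.72 → 50
  B: 60 + 0.24×(128−60) = 60 + 16.32 = 76.32 → 76
  → #6B324C
39% shade:
  R: 100 − 39 = 61 → 61
  G: 25 − 9.75 = 15.25 → 15
  B: 60 + 0.39×(0−60) = 60 − 23.4 = 36.6 → 37
  → #3D0F25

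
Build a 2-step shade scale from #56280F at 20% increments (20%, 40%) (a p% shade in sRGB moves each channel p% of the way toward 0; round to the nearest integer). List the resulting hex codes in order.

#56280F is rgb(86, 40, 15).
20%: (86 − 17.2 = 68.8→69, 40 − 8 = 32→32, 15 − 3 = 12→12) → #45200C
40%: (86 − 34.4 = 51.6→52, 40 − 16 = 24→24, 15 − 6 = 9→9) → #341809

#45200C, #341809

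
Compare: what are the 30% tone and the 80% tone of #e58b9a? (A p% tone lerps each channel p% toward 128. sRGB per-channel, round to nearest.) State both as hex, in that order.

#c78892, #948285

#e58b9a is rgb(229, 139, 154).
30% tone:
  R: 229 − 30.3 = 198.7 → 199
  G: 139 + 0.3×(128−139) = 139 − 3.3 = 135.7 → 136
  B: 154 + 0.3×(128−154) = 154 − 7.8 = 146.2 → 146
  → #c78892
80% tone:
  R: 229 − 80.8 = 148.2 → 148
  G: 139 + 0.8×(128−139) = 139 − 8.8 = 130.2 → 130
  B: 154 − 20.8 = 133.2 → 133
  → #948285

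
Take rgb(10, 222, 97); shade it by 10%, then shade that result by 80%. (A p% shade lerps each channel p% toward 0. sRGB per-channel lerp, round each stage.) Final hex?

Per channel, c → c + 0.1(0 − c):
  R: 10 − 1 = 9 → 9
  G: 222 − 22.2 = 199.8 → 200
  B: 97 + 0.1×(0−97) = 97 − 9.7 = 87.3 → 87
After the shade: rgb(9, 200, 87) = #09C857.
Lerp each channel 80% toward 0:
  R: 9 + 0.8×(0−9) = 9 − 7.2 = 1.8 → 2
  G: 200 + 0.8×(0−200) = 200 − 160 = 40 → 40
  B: 87 + 0.8×(0−87) = 87 − 69.6 = 17.4 → 17
rgb(2, 40, 17) = #022811.

#022811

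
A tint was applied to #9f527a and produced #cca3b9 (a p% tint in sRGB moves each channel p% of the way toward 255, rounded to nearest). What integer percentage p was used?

47%

#9f527a is rgb(159, 82, 122); #cca3b9 is rgb(204, 163, 185).
On the G channel (widest range): 163 ≈ 82 + (p/100)(255 − 82), so p ≈ 100×(163 − 82)/(255 − 82) = 8100/173 = 46.82.
p = 47 reproduces all three channels after rounding.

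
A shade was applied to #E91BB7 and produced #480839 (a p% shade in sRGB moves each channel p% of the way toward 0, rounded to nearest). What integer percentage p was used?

#E91BB7 is rgb(233, 27, 183); #480839 is rgb(72, 8, 57).
On the R channel (widest range): 72 ≈ 233 + (p/100)(0 − 233), so p ≈ 100×(72 − 233)/(0 − 233) = -16100/-233 = 69.10.
p = 69 reproduces all three channels after rounding.

69%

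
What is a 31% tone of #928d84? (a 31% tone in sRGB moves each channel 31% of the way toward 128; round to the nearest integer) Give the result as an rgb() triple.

#928d84 is rgb(146, 141, 132).
A 31% tone moves each channel 31% toward 128:
  R: 146 − 5.58 = 140.42 → 140
  G: 141 + 0.31×(128−141) = 141 − 4.03 = 136.97 → 137
  B: 132 + 0.31×(128−132) = 132 − 1.24 = 130.76 → 131

rgb(140, 137, 131)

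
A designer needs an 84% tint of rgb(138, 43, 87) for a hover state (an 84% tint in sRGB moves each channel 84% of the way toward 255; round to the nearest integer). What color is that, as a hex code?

#ecdde4

An 84% tint moves each channel 84% toward 255:
  R: 138 + 0.84×(255−138) = 138 + 98.28 = 236.28 → 236
  G: 43 + 178.08 = 221.08 → 221
  B: 87 + 0.84×(255−87) = 87 + 141.12 = 228.12 → 228
rgb(236, 221, 228) = #ecdde4.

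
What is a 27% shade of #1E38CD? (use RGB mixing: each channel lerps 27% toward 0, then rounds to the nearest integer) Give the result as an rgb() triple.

#1E38CD is rgb(30, 56, 205).
A 27% shade moves each channel 27% toward 0:
  R: 30 + 0.27×(0−30) = 30 − 8.1 = 21.9 → 22
  G: 56 + 0.27×(0−56) = 56 − 15.12 = 40.88 → 41
  B: 205 + 0.27×(0−205) = 205 − 55.35 = 149.65 → 150

rgb(22, 41, 150)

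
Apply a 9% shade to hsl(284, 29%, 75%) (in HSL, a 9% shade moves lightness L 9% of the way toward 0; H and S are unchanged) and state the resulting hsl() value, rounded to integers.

hsl(284, 29%, 68%)

L moves 9% from 75 toward 0: 75 − 6.75 = 68.25 → 68.
H and S are unchanged.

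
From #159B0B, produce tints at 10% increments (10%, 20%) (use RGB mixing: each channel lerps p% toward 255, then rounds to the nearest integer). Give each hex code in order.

#159B0B is rgb(21, 155, 11).
10%: (21 + 23.4 = 44.4→44, 155 + 10 = 165→165, 11 + 24.4 = 35.4→35) → #2CA523
20%: (21 + 46.8 = 67.8→68, 155 + 20 = 175→175, 11 + 48.8 = 59.8→60) → #44AF3C

#2CA523, #44AF3C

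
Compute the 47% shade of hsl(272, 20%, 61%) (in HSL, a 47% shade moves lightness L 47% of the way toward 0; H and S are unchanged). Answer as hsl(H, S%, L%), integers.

L moves 47% from 61 toward 0: 61 − 28.67 = 32.33 → 32.
H and S are unchanged.

hsl(272, 20%, 32%)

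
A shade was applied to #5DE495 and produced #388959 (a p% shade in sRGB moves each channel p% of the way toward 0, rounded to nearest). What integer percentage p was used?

#5DE495 is rgb(93, 228, 149); #388959 is rgb(56, 137, 89).
On the G channel (widest range): 137 ≈ 228 + (p/100)(0 − 228), so p ≈ 100×(137 − 228)/(0 − 228) = -9100/-228 = 39.91.
p = 40 reproduces all three channels after rounding.

40%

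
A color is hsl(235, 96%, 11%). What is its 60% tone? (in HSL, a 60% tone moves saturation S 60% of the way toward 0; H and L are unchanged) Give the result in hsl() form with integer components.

hsl(235, 38%, 11%)

S moves 60% from 96 toward 0: 96 − 57.6 = 38.4 → 38.
H and L are unchanged.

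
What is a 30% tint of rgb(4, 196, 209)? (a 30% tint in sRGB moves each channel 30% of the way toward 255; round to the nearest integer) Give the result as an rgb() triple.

rgb(79, 214, 223)

Per channel, c → c + 0.3(255 − c):
  R: 4 + 0.3×(255−4) = 4 + 75.3 = 79.3 → 79
  G: 196 + 17.7 = 213.7 → 214
  B: 209 + 13.8 = 222.8 → 223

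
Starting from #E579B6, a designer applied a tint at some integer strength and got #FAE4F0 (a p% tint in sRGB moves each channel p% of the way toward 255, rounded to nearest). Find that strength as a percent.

#E579B6 is rgb(229, 121, 182); #FAE4F0 is rgb(250, 228, 240).
On the G channel (widest range): 228 ≈ 121 + (p/100)(255 − 121), so p ≈ 100×(228 − 121)/(255 − 121) = 10700/134 = 79.85.
p = 80 reproduces all three channels after rounding.

80%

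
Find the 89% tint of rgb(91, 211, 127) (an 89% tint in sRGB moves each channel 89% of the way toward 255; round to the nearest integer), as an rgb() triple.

rgb(237, 250, 241)

Lerp each channel 89% toward 255:
  R: 91 + 0.89×(255−91) = 91 + 145.96 = 236.96 → 237
  G: 211 + 0.89×(255−211) = 211 + 39.16 = 250.16 → 250
  B: 127 + 0.89×(255−127) = 127 + 113.92 = 240.92 → 241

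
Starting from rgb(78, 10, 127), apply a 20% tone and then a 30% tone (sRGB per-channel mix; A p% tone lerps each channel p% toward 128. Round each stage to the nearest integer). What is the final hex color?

Per channel, c → c + 0.2(128 − c):
  R: 78 + 0.2×(128−78) = 78 + 10 = 88 → 88
  G: 10 + 0.2×(128−10) = 10 + 23.6 = 33.6 → 34
  B: 127 + 0.2×(128−127) = 127 + 0.2 = 127.2 → 127
After the tone: rgb(88, 34, 127) = #58227F.
A 30% tone moves each channel 30% toward 128:
  R: 88 + 0.3×(128−88) = 88 + 12 = 100 → 100
  G: 34 + 0.3×(128−34) = 34 + 28.2 = 62.2 → 62
  B: 127 + 0.3 = 127.3 → 127
rgb(100, 62, 127) = #643E7F.

#643E7F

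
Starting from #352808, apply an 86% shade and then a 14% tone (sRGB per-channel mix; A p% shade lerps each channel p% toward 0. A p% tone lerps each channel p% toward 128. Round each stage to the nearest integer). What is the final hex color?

#181713

#352808 is rgb(53, 40, 8).
Per channel, c → c + 0.86(0 − c):
  R: 53 − 45.58 = 7.42 → 7
  G: 40 + 0.86×(0−40) = 40 − 34.4 = 5.6 → 6
  B: 8 − 6.88 = 1.12 → 1
After the shade: rgb(7, 6, 1) = #070601.
Lerp each channel 14% toward 128:
  R: 7 + 0.14×(128−7) = 7 + 16.94 = 23.94 → 24
  G: 6 + 0.14×(128−6) = 6 + 17.08 = 23.08 → 23
  B: 1 + 0.14×(128−1) = 1 + 17.78 = 18.78 → 19
rgb(24, 23, 19) = #181713.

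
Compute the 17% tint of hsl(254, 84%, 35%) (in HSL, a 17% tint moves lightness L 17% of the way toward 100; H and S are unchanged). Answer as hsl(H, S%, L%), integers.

L moves 17% from 35 toward 100: 35 + 11.05 = 46.05 → 46.
H and S are unchanged.

hsl(254, 84%, 46%)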